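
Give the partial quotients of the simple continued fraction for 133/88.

Run the Euclidean algorithm on 133 and 88; the successive quotients are the partial quotients a_0, a_1, ... (each step inverts the fractional part left over by the previous one):
  133 = 1*88 + 45, so a_0 = 1.
  88 = 1*45 + 43, so a_1 = 1.
  45 = 1*43 + 2, so a_2 = 1.
  43 = 21*2 + 1, so a_3 = 21.
  2 = 2*1 + 0, so a_4 = 2.
The remainder reaches 0 after 5 divisions, so the expansion has 5 partial quotients, read off in order.

[1; 1, 1, 21, 2]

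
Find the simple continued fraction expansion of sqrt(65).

[8; (16)]

Write x_i = (sqrt(65) + m_i)/d_i with (m_0, d_0) = (0, 1). a_0 = floor(sqrt(65)) = 8, since 8^2 = 64 <= 65 < 81 = 9^2.
Iterate m_{i+1} = d_i*a_i - m_i, d_{i+1} = (65 - m_{i+1}^2)/d_i, a_{i+1} = floor((a_0 + m_{i+1})/d_{i+1}):
  m_1 = 1*8 - 0 = 8, d_1 = (65 - 8^2)/1 = 1/1 = 1, a_1 = floor((8 + 8)/1) = 16.
  m_2 = 1*16 - 8 = 8, d_2 = (65 - 8^2)/1 = 1/1 = 1: (m_2, d_2) = (m_1, d_1) = (8, 1), so from here the quotient a_1 repeats; the period length is 1.
Hence the expansion of sqrt(65) is a_0 = 8 followed by the repeating block 16 (period 1).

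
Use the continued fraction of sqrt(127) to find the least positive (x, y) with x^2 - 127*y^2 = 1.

First expand sqrt(127) as a continued fraction. With x_i = (sqrt(127) + m_i)/d_i and (m_0, d_0) = (0, 1): a_0 = floor(sqrt(127)) = 11, since 11^2 = 121 <= 127 < 144 = 12^2.
Iterate m_{i+1} = d_i*a_i - m_i, d_{i+1} = (127 - m_{i+1}^2)/d_i, a_{i+1} = floor((a_0 + m_{i+1})/d_{i+1}):
  m_1 = 1*11 - 0 = 11, d_1 = (127 - 11^2)/1 = 6/1 = 6, a_1 = floor((11 + 11)/6) = 3.
  m_2 = 6*3 - 11 = 7, d_2 = (127 - 7^2)/6 = 78/6 = 13, a_2 = floor((11 + 7)/13) = 1.
  m_3 = 13*1 - 7 = 6, d_3 = (127 - 6^2)/13 = 91/13 = 7, a_3 = floor((11 + 6)/7) = 2.
  m_4 = 7*2 - 6 = 8, d_4 = (127 - 8^2)/7 = 63/7 = 9, a_4 = floor((11 + 8)/9) = 2.
  m_5 = 9*2 - 8 = 10, d_5 = (127 - 10^2)/9 = 27/9 = 3, a_5 = floor((11 + 10)/3) = 7.
  m_6 = 3*7 - 10 = 11, d_6 = (127 - 11^2)/3 = 6/3 = 2, a_6 = floor((11 + 11)/2) = 11.
  m_7 = 2*11 - 11 = 11, d_7 = (127 - 11^2)/2 = 6/2 = 3, a_7 = floor((11 + 11)/3) = 7.
  m_8 = 3*7 - 11 = 10, d_8 = (127 - 10^2)/3 = 27/3 = 9, a_8 = floor((11 + 10)/9) = 2.
  m_9 = 9*2 - 10 = 8, d_9 = (127 - 8^2)/9 = 63/9 = 7, a_9 = floor((11 + 8)/7) = 2.
  m_10 = 7*2 - 8 = 6, d_10 = (127 - 6^2)/7 = 91/7 = 13, a_10 = floor((11 + 6)/13) = 1.
  m_11 = 13*1 - 6 = 7, d_11 = (127 - 7^2)/13 = 78/13 = 6, a_11 = floor((11 + 7)/6) = 3.
  m_12 = 6*3 - 7 = 11, d_12 = (127 - 11^2)/6 = 6/6 = 1, a_12 = floor((11 + 11)/1) = 22.
  m_13 = 1*22 - 11 = 11, d_13 = (127 - 11^2)/1 = 6/1 = 6: (m_13, d_13) = (m_1, d_1) = (11, 6), so from here the quotients repeat a_1, ..., a_12; the period length is 12.
So sqrt(127) = [11; (3, 1, 2, 2, 7, 11, 7, 2, 2, 1, 3, 22)] with period length k = 12.
k is even, so the fundamental solution of x^2 - 127y^2 = 1 is (p_{k-1}, q_{k-1}) = (p_11, q_11); compute convergents through index 11.
Convergents (p_i = a_i*p_{i-1} + p_{i-2}, q_i = a_i*q_{i-1} + q_{i-2} with p_{-2}=0, p_{-1}=1, q_{-2}=1, q_{-1}=0):
  i=0: a_0=11, p_0 = 11*1 + 0 = 11, q_0 = 11*0 + 1 = 1.
  i=1: a_1=3, p_1 = 3*11 + 1 = 34, q_1 = 3*1 + 0 = 3.
  i=2: a_2=1, p_2 = 1*34 + 11 = 45, q_2 = 1*3 + 1 = 4.
  i=3: a_3=2, p_3 = 2*45 + 34 = 124, q_3 = 2*4 + 3 = 11.
  i=4: a_4=2, p_4 = 2*124 + 45 = 293, q_4 = 2*11 + 4 = 26.
  i=5: a_5=7, p_5 = 7*293 + 124 = 2175, q_5 = 7*26 + 11 = 193.
  i=6: a_6=11, p_6 = 11*2175 + 293 = 24218, q_6 = 11*193 + 26 = 2149.
  i=7: a_7=7, p_7 = 7*24218 + 2175 = 171701, q_7 = 7*2149 + 193 = 15236.
  i=8: a_8=2, p_8 = 2*171701 + 24218 = 367620, q_8 = 2*15236 + 2149 = 32621.
  i=9: a_9=2, p_9 = 2*367620 + 171701 = 906941, q_9 = 2*32621 + 15236 = 80478.
  i=10: a_10=1, p_10 = 1*906941 + 367620 = 1274561, q_10 = 1*80478 + 32621 = 113099.
  i=11: a_11=3, p_11 = 3*1274561 + 906941 = 4730624, q_11 = 3*113099 + 80478 = 419775.
Check: 4730624^2 - 127*419775^2 = 22378803429376 - 22378803429375 = 1, so (x, y) = (4730624, 419775) solves the equation, and by the theorem it is the least positive solution.

(x, y) = (4730624, 419775)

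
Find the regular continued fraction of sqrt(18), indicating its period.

[4; (4, 8)]

Write x_i = (sqrt(18) + m_i)/d_i with (m_0, d_0) = (0, 1). a_0 = floor(sqrt(18)) = 4, since 4^2 = 16 <= 18 < 25 = 5^2.
Iterate m_{i+1} = d_i*a_i - m_i, d_{i+1} = (18 - m_{i+1}^2)/d_i, a_{i+1} = floor((a_0 + m_{i+1})/d_{i+1}):
  m_1 = 1*4 - 0 = 4, d_1 = (18 - 4^2)/1 = 2/1 = 2, a_1 = floor((4 + 4)/2) = 4.
  m_2 = 2*4 - 4 = 4, d_2 = (18 - 4^2)/2 = 2/2 = 1, a_2 = floor((4 + 4)/1) = 8.
  m_3 = 1*8 - 4 = 4, d_3 = (18 - 4^2)/1 = 2/1 = 2: (m_3, d_3) = (m_1, d_1) = (4, 2), so from here the quotients repeat a_1, a_2; the period length is 2.
Hence the expansion of sqrt(18) is a_0 = 4 followed by the repeating block 4, 8 (period 2).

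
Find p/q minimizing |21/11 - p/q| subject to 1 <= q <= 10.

Expand x = 21/11 as a continued fraction with the Euclidean algorithm:
  21 = 1*11 + 10, so a_0 = 1.
  11 = 1*10 + 1, so a_1 = 1.
  10 = 10*1 + 0, so a_2 = 10.
so x = [1; 1, 10].
Convergents (p_i = a_i*p_{i-1} + p_{i-2}, q_i = a_i*q_{i-1} + q_{i-2} with p_{-2}=0, p_{-1}=1, q_{-2}=1, q_{-1}=0), until the denominator exceeds 10:
  i=0: a_0=1, p_0 = 1*1 + 0 = 1, q_0 = 1*0 + 1 = 1.
  i=1: a_1=1, p_1 = 1*1 + 1 = 2, q_1 = 1*1 + 0 = 1.
  i=2: a_2=10, p_2 = 10*2 + 1 = 21, q_2 = 10*1 + 1 = 11.
q_2 = 11 > 10, so the last convergent with denominator <= 10 is p_1/q_1 = 2/1.
The closest fraction with denominator <= 10 is either p_1/q_1 or the intermediate fraction (k*p_1 + p_0)/(k*q_1 + q_0) with the largest k >= 1 whose denominator stays <= 10; these approach x as k grows, and every other convergent or intermediate fraction in range is farther away.
Largest k: floor((10 - q_0)/q_1) = floor((10 - 1)/1) = 9.
That gives (9*2 + 1)/(9*1 + 1) = 19/10.
Compare the errors: |x - 2/1| = |21*1 - 2*11|/(11*1) = 1/11, and |x - 19/10| = |21*10 - 19*11|/(11*10) = 1/110.
Cross-multiplying, 1*11 = 11 < 110 = 1*110, so 1/110 is smaller: the intermediate fraction 19/10 is closer to x than 2/1.

19/10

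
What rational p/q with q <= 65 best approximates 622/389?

8/5

Expand x = 622/389 as a continued fraction with the Euclidean algorithm:
  622 = 1*389 + 233, so a_0 = 1.
  389 = 1*233 + 156, so a_1 = 1.
  233 = 1*156 + 77, so a_2 = 1.
  156 = 2*77 + 2, so a_3 = 2.
  77 = 38*2 + 1, so a_4 = 38.
  2 = 2*1 + 0, so a_5 = 2.
so x = [1; 1, 1, 2, 38, 2].
Convergents (p_i = a_i*p_{i-1} + p_{i-2}, q_i = a_i*q_{i-1} + q_{i-2} with p_{-2}=0, p_{-1}=1, q_{-2}=1, q_{-1}=0), until the denominator exceeds 65:
  i=0: a_0=1, p_0 = 1*1 + 0 = 1, q_0 = 1*0 + 1 = 1.
  i=1: a_1=1, p_1 = 1*1 + 1 = 2, q_1 = 1*1 + 0 = 1.
  i=2: a_2=1, p_2 = 1*2 + 1 = 3, q_2 = 1*1 + 1 = 2.
  i=3: a_3=2, p_3 = 2*3 + 2 = 8, q_3 = 2*2 + 1 = 5.
  i=4: a_4=38, p_4 = 38*8 + 3 = 307, q_4 = 38*5 + 2 = 192.
q_4 = 192 > 65, so the last convergent with denominator <= 65 is p_3/q_3 = 8/5.
The closest fraction with denominator <= 65 is either p_3/q_3 or the intermediate fraction (k*p_3 + p_2)/(k*q_3 + q_2) with the largest k >= 1 whose denominator stays <= 65; these approach x as k grows, and every other convergent or intermediate fraction in range is farther away.
Largest k: floor((65 - q_2)/q_3) = floor((65 - 2)/5) = 12.
That gives (12*8 + 3)/(12*5 + 2) = 99/62.
Compare the errors: |x - 8/5| = |622*5 - 8*389|/(389*5) = 2/1945, and |x - 99/62| = |622*62 - 99*389|/(389*62) = 53/24118.
Cross-multiplying, 2*24118 = 48236 < 103085 = 53*1945, so 2/1945 is smaller: the convergent 8/5 is closer to x than 99/62.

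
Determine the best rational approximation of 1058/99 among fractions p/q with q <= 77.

716/67

Expand x = 1058/99 as a continued fraction with the Euclidean algorithm:
  1058 = 10*99 + 68, so a_0 = 10.
  99 = 1*68 + 31, so a_1 = 1.
  68 = 2*31 + 6, so a_2 = 2.
  31 = 5*6 + 1, so a_3 = 5.
  6 = 6*1 + 0, so a_4 = 6.
so x = [10; 1, 2, 5, 6].
Convergents (p_i = a_i*p_{i-1} + p_{i-2}, q_i = a_i*q_{i-1} + q_{i-2} with p_{-2}=0, p_{-1}=1, q_{-2}=1, q_{-1}=0), until the denominator exceeds 77:
  i=0: a_0=10, p_0 = 10*1 + 0 = 10, q_0 = 10*0 + 1 = 1.
  i=1: a_1=1, p_1 = 1*10 + 1 = 11, q_1 = 1*1 + 0 = 1.
  i=2: a_2=2, p_2 = 2*11 + 10 = 32, q_2 = 2*1 + 1 = 3.
  i=3: a_3=5, p_3 = 5*32 + 11 = 171, q_3 = 5*3 + 1 = 16.
  i=4: a_4=6, p_4 = 6*171 + 32 = 1058, q_4 = 6*16 + 3 = 99.
q_4 = 99 > 77, so the last convergent with denominator <= 77 is p_3/q_3 = 171/16.
The closest fraction with denominator <= 77 is either p_3/q_3 or the intermediate fraction (k*p_3 + p_2)/(k*q_3 + q_2) with the largest k >= 1 whose denominator stays <= 77; these approach x as k grows, and every other convergent or intermediate fraction in range is farther away.
Largest k: floor((77 - q_2)/q_3) = floor((77 - 3)/16) = 4.
That gives (4*171 + 32)/(4*16 + 3) = 716/67.
Compare the errors: |x - 171/16| = |1058*16 - 171*99|/(99*16) = 1/1584, and |x - 716/67| = |1058*67 - 716*99|/(99*67) = 2/6633.
Cross-multiplying, 2*1584 = 3168 < 6633 = 1*6633, so 2/6633 is smaller: the intermediate fraction 716/67 is closer to x than 171/16.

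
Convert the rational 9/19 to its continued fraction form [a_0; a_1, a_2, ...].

[0; 2, 9]

Run the Euclidean algorithm on 9 and 19; the successive quotients are the partial quotients a_0, a_1, ... (each step inverts the fractional part left over by the previous one):
  9 = 0*19 + 9, so a_0 = 0.
  19 = 2*9 + 1, so a_1 = 2.
  9 = 9*1 + 0, so a_2 = 9.
The remainder reaches 0 after 3 divisions, so the expansion has 3 partial quotients, read off in order.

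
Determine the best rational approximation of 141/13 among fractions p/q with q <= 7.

76/7

Expand x = 141/13 as a continued fraction with the Euclidean algorithm:
  141 = 10*13 + 11, so a_0 = 10.
  13 = 1*11 + 2, so a_1 = 1.
  11 = 5*2 + 1, so a_2 = 5.
  2 = 2*1 + 0, so a_3 = 2.
so x = [10; 1, 5, 2].
Convergents (p_i = a_i*p_{i-1} + p_{i-2}, q_i = a_i*q_{i-1} + q_{i-2} with p_{-2}=0, p_{-1}=1, q_{-2}=1, q_{-1}=0), until the denominator exceeds 7:
  i=0: a_0=10, p_0 = 10*1 + 0 = 10, q_0 = 10*0 + 1 = 1.
  i=1: a_1=1, p_1 = 1*10 + 1 = 11, q_1 = 1*1 + 0 = 1.
  i=2: a_2=5, p_2 = 5*11 + 10 = 65, q_2 = 5*1 + 1 = 6.
  i=3: a_3=2, p_3 = 2*65 + 11 = 141, q_3 = 2*6 + 1 = 13.
q_3 = 13 > 7, so the last convergent with denominator <= 7 is p_2/q_2 = 65/6.
The closest fraction with denominator <= 7 is either p_2/q_2 or the intermediate fraction (k*p_2 + p_1)/(k*q_2 + q_1) with the largest k >= 1 whose denominator stays <= 7; these approach x as k grows, and every other convergent or intermediate fraction in range is farther away.
Largest k: floor((7 - q_1)/q_2) = floor((7 - 1)/6) = 1.
That gives (1*65 + 11)/(1*6 + 1) = 76/7.
Compare the errors: |x - 65/6| = |141*6 - 65*13|/(13*6) = 1/78, and |x - 76/7| = |141*7 - 76*13|/(13*7) = 1/91.
Cross-multiplying, 1*78 = 78 < 91 = 1*91, so 1/91 is smaller: the intermediate fraction 76/7 is closer to x than 65/6.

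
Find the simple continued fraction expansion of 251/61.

[4; 8, 1, 2, 2]

Run the Euclidean algorithm on 251 and 61; the successive quotients are the partial quotients a_0, a_1, ... (each step inverts the fractional part left over by the previous one):
  251 = 4*61 + 7, so a_0 = 4.
  61 = 8*7 + 5, so a_1 = 8.
  7 = 1*5 + 2, so a_2 = 1.
  5 = 2*2 + 1, so a_3 = 2.
  2 = 2*1 + 0, so a_4 = 2.
The remainder reaches 0 after 5 divisions, so the expansion has 5 partial quotients, read off in order.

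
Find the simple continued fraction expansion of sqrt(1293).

Write x_i = (sqrt(1293) + m_i)/d_i with (m_0, d_0) = (0, 1). a_0 = floor(sqrt(1293)) = 35, since 35^2 = 1225 <= 1293 < 1296 = 36^2.
Iterate m_{i+1} = d_i*a_i - m_i, d_{i+1} = (1293 - m_{i+1}^2)/d_i, a_{i+1} = floor((a_0 + m_{i+1})/d_{i+1}):
  m_1 = 1*35 - 0 = 35, d_1 = (1293 - 35^2)/1 = 68/1 = 68, a_1 = floor((35 + 35)/68) = 1.
  m_2 = 68*1 - 35 = 33, d_2 = (1293 - 33^2)/68 = 204/68 = 3, a_2 = floor((35 + 33)/3) = 22.
  m_3 = 3*22 - 33 = 33, d_3 = (1293 - 33^2)/3 = 204/3 = 68, a_3 = floor((35 + 33)/68) = 1.
  m_4 = 68*1 - 33 = 35, d_4 = (1293 - 35^2)/68 = 68/68 = 1, a_4 = floor((35 + 35)/1) = 70.
  m_5 = 1*70 - 35 = 35, d_5 = (1293 - 35^2)/1 = 68/1 = 68: (m_5, d_5) = (m_1, d_1) = (35, 68), so from here the quotients repeat a_1, ..., a_4; the period length is 4.
Hence the expansion of sqrt(1293) is a_0 = 35 followed by the repeating block 1, 22, 1, 70 (period 4).

[35; (1, 22, 1, 70)]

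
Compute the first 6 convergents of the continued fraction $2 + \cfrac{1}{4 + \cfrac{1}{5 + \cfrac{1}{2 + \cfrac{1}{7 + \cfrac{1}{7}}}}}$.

Using the convergent recurrence p_i = a_i*p_{i-1} + p_{i-2}, q_i = a_i*q_{i-1} + q_{i-2} with p_{-2}=0, p_{-1}=1, q_{-2}=1, q_{-1}=0:
  i=0: a_0=2, p_0 = 2*1 + 0 = 2, q_0 = 2*0 + 1 = 1.
  i=1: a_1=4, p_1 = 4*2 + 1 = 9, q_1 = 4*1 + 0 = 4.
  i=2: a_2=5, p_2 = 5*9 + 2 = 47, q_2 = 5*4 + 1 = 21.
  i=3: a_3=2, p_3 = 2*47 + 9 = 103, q_3 = 2*21 + 4 = 46.
  i=4: a_4=7, p_4 = 7*103 + 47 = 768, q_4 = 7*46 + 21 = 343.
  i=5: a_5=7, p_5 = 7*768 + 103 = 5479, q_5 = 7*343 + 46 = 2447.

2/1, 9/4, 47/21, 103/46, 768/343, 5479/2447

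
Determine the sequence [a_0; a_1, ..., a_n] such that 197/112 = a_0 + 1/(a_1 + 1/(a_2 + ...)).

[1; 1, 3, 6, 1, 3]

Run the Euclidean algorithm on 197 and 112; the successive quotients are the partial quotients a_0, a_1, ... (each step inverts the fractional part left over by the previous one):
  197 = 1*112 + 85, so a_0 = 1.
  112 = 1*85 + 27, so a_1 = 1.
  85 = 3*27 + 4, so a_2 = 3.
  27 = 6*4 + 3, so a_3 = 6.
  4 = 1*3 + 1, so a_4 = 1.
  3 = 3*1 + 0, so a_5 = 3.
The remainder reaches 0 after 6 divisions, so the expansion has 6 partial quotients, read off in order.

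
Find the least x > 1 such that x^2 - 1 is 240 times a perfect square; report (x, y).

First expand sqrt(240) as a continued fraction. With x_i = (sqrt(240) + m_i)/d_i and (m_0, d_0) = (0, 1): a_0 = floor(sqrt(240)) = 15, since 15^2 = 225 <= 240 < 256 = 16^2.
Iterate m_{i+1} = d_i*a_i - m_i, d_{i+1} = (240 - m_{i+1}^2)/d_i, a_{i+1} = floor((a_0 + m_{i+1})/d_{i+1}):
  m_1 = 1*15 - 0 = 15, d_1 = (240 - 15^2)/1 = 15/1 = 15, a_1 = floor((15 + 15)/15) = 2.
  m_2 = 15*2 - 15 = 15, d_2 = (240 - 15^2)/15 = 15/15 = 1, a_2 = floor((15 + 15)/1) = 30.
  m_3 = 1*30 - 15 = 15, d_3 = (240 - 15^2)/1 = 15/1 = 15: (m_3, d_3) = (m_1, d_1) = (15, 15), so from here the quotients repeat a_1, a_2; the period length is 2.
So sqrt(240) = [15; (2, 30)] with period length k = 2.
k is even, so the fundamental solution of x^2 - 240y^2 = 1 is (p_{k-1}, q_{k-1}) = (p_1, q_1); compute convergents through index 1.
Convergents (p_i = a_i*p_{i-1} + p_{i-2}, q_i = a_i*q_{i-1} + q_{i-2} with p_{-2}=0, p_{-1}=1, q_{-2}=1, q_{-1}=0):
  i=0: a_0=15, p_0 = 15*1 + 0 = 15, q_0 = 15*0 + 1 = 1.
  i=1: a_1=2, p_1 = 2*15 + 1 = 31, q_1 = 2*1 + 0 = 2.
Check: 31^2 - 240*2^2 = 961 - 960 = 1, so (x, y) = (31, 2) solves the equation, and by the theorem it is the least positive solution.

(x, y) = (31, 2)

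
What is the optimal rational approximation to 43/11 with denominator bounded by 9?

35/9

Expand x = 43/11 as a continued fraction with the Euclidean algorithm:
  43 = 3*11 + 10, so a_0 = 3.
  11 = 1*10 + 1, so a_1 = 1.
  10 = 10*1 + 0, so a_2 = 10.
so x = [3; 1, 10].
Convergents (p_i = a_i*p_{i-1} + p_{i-2}, q_i = a_i*q_{i-1} + q_{i-2} with p_{-2}=0, p_{-1}=1, q_{-2}=1, q_{-1}=0), until the denominator exceeds 9:
  i=0: a_0=3, p_0 = 3*1 + 0 = 3, q_0 = 3*0 + 1 = 1.
  i=1: a_1=1, p_1 = 1*3 + 1 = 4, q_1 = 1*1 + 0 = 1.
  i=2: a_2=10, p_2 = 10*4 + 3 = 43, q_2 = 10*1 + 1 = 11.
q_2 = 11 > 9, so the last convergent with denominator <= 9 is p_1/q_1 = 4/1.
The closest fraction with denominator <= 9 is either p_1/q_1 or the intermediate fraction (k*p_1 + p_0)/(k*q_1 + q_0) with the largest k >= 1 whose denominator stays <= 9; these approach x as k grows, and every other convergent or intermediate fraction in range is farther away.
Largest k: floor((9 - q_0)/q_1) = floor((9 - 1)/1) = 8.
That gives (8*4 + 3)/(8*1 + 1) = 35/9.
Compare the errors: |x - 4/1| = |43*1 - 4*11|/(11*1) = 1/11, and |x - 35/9| = |43*9 - 35*11|/(11*9) = 2/99.
Cross-multiplying, 2*11 = 22 < 99 = 1*99, so 2/99 is smaller: the intermediate fraction 35/9 is closer to x than 4/1.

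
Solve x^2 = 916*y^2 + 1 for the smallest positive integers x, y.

(x, y) = (5848201, 193230)

First expand sqrt(916) as a continued fraction. With x_i = (sqrt(916) + m_i)/d_i and (m_0, d_0) = (0, 1): a_0 = floor(sqrt(916)) = 30, since 30^2 = 900 <= 916 < 961 = 31^2.
Iterate m_{i+1} = d_i*a_i - m_i, d_{i+1} = (916 - m_{i+1}^2)/d_i, a_{i+1} = floor((a_0 + m_{i+1})/d_{i+1}):
  m_1 = 1*30 - 0 = 30, d_1 = (916 - 30^2)/1 = 16/1 = 16, a_1 = floor((30 + 30)/16) = 3.
  m_2 = 16*3 - 30 = 18, d_2 = (916 - 18^2)/16 = 592/16 = 37, a_2 = floor((30 + 18)/37) = 1.
  m_3 = 37*1 - 18 = 19, d_3 = (916 - 19^2)/37 = 555/37 = 15, a_3 = floor((30 + 19)/15) = 3.
  m_4 = 15*3 - 19 = 26, d_4 = (916 - 26^2)/15 = 240/15 = 16, a_4 = floor((30 + 26)/16) = 3.
  m_5 = 16*3 - 26 = 22, d_5 = (916 - 22^2)/16 = 432/16 = 27, a_5 = floor((30 + 22)/27) = 1.
  m_6 = 27*1 - 22 = 5, d_6 = (916 - 5^2)/27 = 891/27 = 33, a_6 = floor((30 + 5)/33) = 1.
  m_7 = 33*1 - 5 = 28, d_7 = (916 - 28^2)/33 = 132/33 = 4, a_7 = floor((30 + 28)/4) = 14.
  m_8 = 4*14 - 28 = 28, d_8 = (916 - 28^2)/4 = 132/4 = 33, a_8 = floor((30 + 28)/33) = 1.
  m_9 = 33*1 - 28 = 5, d_9 = (916 - 5^2)/33 = 891/33 = 27, a_9 = floor((30 + 5)/27) = 1.
  m_10 = 27*1 - 5 = 22, d_10 = (916 - 22^2)/27 = 432/27 = 16, a_10 = floor((30 + 22)/16) = 3.
  m_11 = 16*3 - 22 = 26, d_11 = (916 - 26^2)/16 = 240/16 = 15, a_11 = floor((30 + 26)/15) = 3.
  m_12 = 15*3 - 26 = 19, d_12 = (916 - 19^2)/15 = 555/15 = 37, a_12 = floor((30 + 19)/37) = 1.
  m_13 = 37*1 - 19 = 18, d_13 = (916 - 18^2)/37 = 592/37 = 16, a_13 = floor((30 + 18)/16) = 3.
  m_14 = 16*3 - 18 = 30, d_14 = (916 - 30^2)/16 = 16/16 = 1, a_14 = floor((30 + 30)/1) = 60.
  m_15 = 1*60 - 30 = 30, d_15 = (916 - 30^2)/1 = 16/1 = 16: (m_15, d_15) = (m_1, d_1) = (30, 16), so from here the quotients repeat a_1, ..., a_14; the period length is 14.
So sqrt(916) = [30; (3, 1, 3, 3, 1, 1, 14, 1, 1, 3, 3, 1, 3, 60)] with period length k = 14.
k is even, so the fundamental solution of x^2 - 916y^2 = 1 is (p_{k-1}, q_{k-1}) = (p_13, q_13); compute convergents through index 13.
Convergents (p_i = a_i*p_{i-1} + p_{i-2}, q_i = a_i*q_{i-1} + q_{i-2} with p_{-2}=0, p_{-1}=1, q_{-2}=1, q_{-1}=0):
  i=0: a_0=30, p_0 = 30*1 + 0 = 30, q_0 = 30*0 + 1 = 1.
  i=1: a_1=3, p_1 = 3*30 + 1 = 91, q_1 = 3*1 + 0 = 3.
  i=2: a_2=1, p_2 = 1*91 + 30 = 121, q_2 = 1*3 + 1 = 4.
  i=3: a_3=3, p_3 = 3*121 + 91 = 454, q_3 = 3*4 + 3 = 15.
  i=4: a_4=3, p_4 = 3*454 + 121 = 1483, q_4 = 3*15 + 4 = 49.
  i=5: a_5=1, p_5 = 1*1483 + 454 = 1937, q_5 = 1*49 + 15 = 64.
  i=6: a_6=1, p_6 = 1*1937 + 1483 = 3420, q_6 = 1*64 + 49 = 113.
  i=7: a_7=14, p_7 = 14*3420 + 1937 = 49817, q_7 = 14*113 + 64 = 1646.
  i=8: a_8=1, p_8 = 1*49817 + 3420 = 53237, q_8 = 1*1646 + 113 = 1759.
  i=9: a_9=1, p_9 = 1*53237 + 49817 = 103054, q_9 = 1*1759 + 1646 = 3405.
  i=10: a_10=3, p_10 = 3*103054 + 53237 = 362399, q_10 = 3*3405 + 1759 = 11974.
  i=11: a_11=3, p_11 = 3*362399 + 103054 = 1190251, q_11 = 3*11974 + 3405 = 39327.
  i=12: a_12=1, p_12 = 1*1190251 + 362399 = 1552650, q_12 = 1*39327 + 11974 = 51301.
  i=13: a_13=3, p_13 = 3*1552650 + 1190251 = 5848201, q_13 = 3*51301 + 39327 = 193230.
Check: 5848201^2 - 916*193230^2 = 34201454936401 - 34201454936400 = 1, so (x, y) = (5848201, 193230) solves the equation, and by the theorem it is the least positive solution.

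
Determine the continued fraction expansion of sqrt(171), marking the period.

[13; (13, 26)]

Write x_i = (sqrt(171) + m_i)/d_i with (m_0, d_0) = (0, 1). a_0 = floor(sqrt(171)) = 13, since 13^2 = 169 <= 171 < 196 = 14^2.
Iterate m_{i+1} = d_i*a_i - m_i, d_{i+1} = (171 - m_{i+1}^2)/d_i, a_{i+1} = floor((a_0 + m_{i+1})/d_{i+1}):
  m_1 = 1*13 - 0 = 13, d_1 = (171 - 13^2)/1 = 2/1 = 2, a_1 = floor((13 + 13)/2) = 13.
  m_2 = 2*13 - 13 = 13, d_2 = (171 - 13^2)/2 = 2/2 = 1, a_2 = floor((13 + 13)/1) = 26.
  m_3 = 1*26 - 13 = 13, d_3 = (171 - 13^2)/1 = 2/1 = 2: (m_3, d_3) = (m_1, d_1) = (13, 2), so from here the quotients repeat a_1, a_2; the period length is 2.
Hence the expansion of sqrt(171) is a_0 = 13 followed by the repeating block 13, 26 (period 2).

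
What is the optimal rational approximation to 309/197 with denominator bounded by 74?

Expand x = 309/197 as a continued fraction with the Euclidean algorithm:
  309 = 1*197 + 112, so a_0 = 1.
  197 = 1*112 + 85, so a_1 = 1.
  112 = 1*85 + 27, so a_2 = 1.
  85 = 3*27 + 4, so a_3 = 3.
  27 = 6*4 + 3, so a_4 = 6.
  4 = 1*3 + 1, so a_5 = 1.
  3 = 3*1 + 0, so a_6 = 3.
so x = [1; 1, 1, 3, 6, 1, 3].
Convergents (p_i = a_i*p_{i-1} + p_{i-2}, q_i = a_i*q_{i-1} + q_{i-2} with p_{-2}=0, p_{-1}=1, q_{-2}=1, q_{-1}=0), until the denominator exceeds 74:
  i=0: a_0=1, p_0 = 1*1 + 0 = 1, q_0 = 1*0 + 1 = 1.
  i=1: a_1=1, p_1 = 1*1 + 1 = 2, q_1 = 1*1 + 0 = 1.
  i=2: a_2=1, p_2 = 1*2 + 1 = 3, q_2 = 1*1 + 1 = 2.
  i=3: a_3=3, p_3 = 3*3 + 2 = 11, q_3 = 3*2 + 1 = 7.
  i=4: a_4=6, p_4 = 6*11 + 3 = 69, q_4 = 6*7 + 2 = 44.
  i=5: a_5=1, p_5 = 1*69 + 11 = 80, q_5 = 1*44 + 7 = 51.
  i=6: a_6=3, p_6 = 3*80 + 69 = 309, q_6 = 3*51 + 44 = 197.
q_6 = 197 > 74, so the last convergent with denominator <= 74 is p_5/q_5 = 80/51.
The closest fraction with denominator <= 74 is either p_5/q_5 or the intermediate fraction (k*p_5 + p_4)/(k*q_5 + q_4) with the largest k >= 1 whose denominator stays <= 74; these approach x as k grows, and every other convergent or intermediate fraction in range is farther away.
Largest k: floor((74 - q_4)/q_5) = floor((74 - 44)/51) = 0.
Since k = 0, no intermediate fraction beyond p_5/q_5 has denominator <= 74, so the convergent 80/51 is the closest (its error is |309*51 - 80*197|/(197*51) = 1/10047).

80/51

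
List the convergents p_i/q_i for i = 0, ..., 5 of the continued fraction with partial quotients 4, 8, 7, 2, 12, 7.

4/1, 33/8, 235/57, 503/122, 6271/1521, 44400/10769

Using the convergent recurrence p_i = a_i*p_{i-1} + p_{i-2}, q_i = a_i*q_{i-1} + q_{i-2} with p_{-2}=0, p_{-1}=1, q_{-2}=1, q_{-1}=0:
  i=0: a_0=4, p_0 = 4*1 + 0 = 4, q_0 = 4*0 + 1 = 1.
  i=1: a_1=8, p_1 = 8*4 + 1 = 33, q_1 = 8*1 + 0 = 8.
  i=2: a_2=7, p_2 = 7*33 + 4 = 235, q_2 = 7*8 + 1 = 57.
  i=3: a_3=2, p_3 = 2*235 + 33 = 503, q_3 = 2*57 + 8 = 122.
  i=4: a_4=12, p_4 = 12*503 + 235 = 6271, q_4 = 12*122 + 57 = 1521.
  i=5: a_5=7, p_5 = 7*6271 + 503 = 44400, q_5 = 7*1521 + 122 = 10769.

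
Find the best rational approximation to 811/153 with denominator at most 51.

Expand x = 811/153 as a continued fraction with the Euclidean algorithm:
  811 = 5*153 + 46, so a_0 = 5.
  153 = 3*46 + 15, so a_1 = 3.
  46 = 3*15 + 1, so a_2 = 3.
  15 = 15*1 + 0, so a_3 = 15.
so x = [5; 3, 3, 15].
Convergents (p_i = a_i*p_{i-1} + p_{i-2}, q_i = a_i*q_{i-1} + q_{i-2} with p_{-2}=0, p_{-1}=1, q_{-2}=1, q_{-1}=0), until the denominator exceeds 51:
  i=0: a_0=5, p_0 = 5*1 + 0 = 5, q_0 = 5*0 + 1 = 1.
  i=1: a_1=3, p_1 = 3*5 + 1 = 16, q_1 = 3*1 + 0 = 3.
  i=2: a_2=3, p_2 = 3*16 + 5 = 53, q_2 = 3*3 + 1 = 10.
  i=3: a_3=15, p_3 = 15*53 + 16 = 811, q_3 = 15*10 + 3 = 153.
q_3 = 153 > 51, so the last convergent with denominator <= 51 is p_2/q_2 = 53/10.
The closest fraction with denominator <= 51 is either p_2/q_2 or the intermediate fraction (k*p_2 + p_1)/(k*q_2 + q_1) with the largest k >= 1 whose denominator stays <= 51; these approach x as k grows, and every other convergent or intermediate fraction in range is farther away.
Largest k: floor((51 - q_1)/q_2) = floor((51 - 3)/10) = 4.
That gives (4*53 + 16)/(4*10 + 3) = 228/43.
Compare the errors: |x - 53/10| = |811*10 - 53*153|/(153*10) = 1/1530, and |x - 228/43| = |811*43 - 228*153|/(153*43) = 11/6579.
Cross-multiplying, 1*6579 = 6579 < 16830 = 11*1530, so 1/1530 is smaller: the convergent 53/10 is closer to x than 228/43.

53/10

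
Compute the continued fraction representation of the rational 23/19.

Run the Euclidean algorithm on 23 and 19; the successive quotients are the partial quotients a_0, a_1, ... (each step inverts the fractional part left over by the previous one):
  23 = 1*19 + 4, so a_0 = 1.
  19 = 4*4 + 3, so a_1 = 4.
  4 = 1*3 + 1, so a_2 = 1.
  3 = 3*1 + 0, so a_3 = 3.
The remainder reaches 0 after 4 divisions, so the expansion has 4 partial quotients, read off in order.

[1; 4, 1, 3]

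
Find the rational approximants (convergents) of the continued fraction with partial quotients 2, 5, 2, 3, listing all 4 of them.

Using the convergent recurrence p_i = a_i*p_{i-1} + p_{i-2}, q_i = a_i*q_{i-1} + q_{i-2} with p_{-2}=0, p_{-1}=1, q_{-2}=1, q_{-1}=0:
  i=0: a_0=2, p_0 = 2*1 + 0 = 2, q_0 = 2*0 + 1 = 1.
  i=1: a_1=5, p_1 = 5*2 + 1 = 11, q_1 = 5*1 + 0 = 5.
  i=2: a_2=2, p_2 = 2*11 + 2 = 24, q_2 = 2*5 + 1 = 11.
  i=3: a_3=3, p_3 = 3*24 + 11 = 83, q_3 = 3*11 + 5 = 38.

2/1, 11/5, 24/11, 83/38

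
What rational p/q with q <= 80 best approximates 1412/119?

795/67

Expand x = 1412/119 as a continued fraction with the Euclidean algorithm:
  1412 = 11*119 + 103, so a_0 = 11.
  119 = 1*103 + 16, so a_1 = 1.
  103 = 6*16 + 7, so a_2 = 6.
  16 = 2*7 + 2, so a_3 = 2.
  7 = 3*2 + 1, so a_4 = 3.
  2 = 2*1 + 0, so a_5 = 2.
so x = [11; 1, 6, 2, 3, 2].
Convergents (p_i = a_i*p_{i-1} + p_{i-2}, q_i = a_i*q_{i-1} + q_{i-2} with p_{-2}=0, p_{-1}=1, q_{-2}=1, q_{-1}=0), until the denominator exceeds 80:
  i=0: a_0=11, p_0 = 11*1 + 0 = 11, q_0 = 11*0 + 1 = 1.
  i=1: a_1=1, p_1 = 1*11 + 1 = 12, q_1 = 1*1 + 0 = 1.
  i=2: a_2=6, p_2 = 6*12 + 11 = 83, q_2 = 6*1 + 1 = 7.
  i=3: a_3=2, p_3 = 2*83 + 12 = 178, q_3 = 2*7 + 1 = 15.
  i=4: a_4=3, p_4 = 3*178 + 83 = 617, q_4 = 3*15 + 7 = 52.
  i=5: a_5=2, p_5 = 2*617 + 178 = 1412, q_5 = 2*52 + 15 = 119.
q_5 = 119 > 80, so the last convergent with denominator <= 80 is p_4/q_4 = 617/52.
The closest fraction with denominator <= 80 is either p_4/q_4 or the intermediate fraction (k*p_4 + p_3)/(k*q_4 + q_3) with the largest k >= 1 whose denominator stays <= 80; these approach x as k grows, and every other convergent or intermediate fraction in range is farther away.
Largest k: floor((80 - q_3)/q_4) = floor((80 - 15)/52) = 1.
That gives (1*617 + 178)/(1*52 + 15) = 795/67.
Compare the errors: |x - 617/52| = |1412*52 - 617*119|/(119*52) = 1/6188, and |x - 795/67| = |1412*67 - 795*119|/(119*67) = 1/7973.
Cross-multiplying, 1*6188 = 6188 < 7973 = 1*7973, so 1/7973 is smaller: the intermediate fraction 795/67 is closer to x than 617/52.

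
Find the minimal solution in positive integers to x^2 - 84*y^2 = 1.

(x, y) = (55, 6)

First expand sqrt(84) as a continued fraction. With x_i = (sqrt(84) + m_i)/d_i and (m_0, d_0) = (0, 1): a_0 = floor(sqrt(84)) = 9, since 9^2 = 81 <= 84 < 100 = 10^2.
Iterate m_{i+1} = d_i*a_i - m_i, d_{i+1} = (84 - m_{i+1}^2)/d_i, a_{i+1} = floor((a_0 + m_{i+1})/d_{i+1}):
  m_1 = 1*9 - 0 = 9, d_1 = (84 - 9^2)/1 = 3/1 = 3, a_1 = floor((9 + 9)/3) = 6.
  m_2 = 3*6 - 9 = 9, d_2 = (84 - 9^2)/3 = 3/3 = 1, a_2 = floor((9 + 9)/1) = 18.
  m_3 = 1*18 - 9 = 9, d_3 = (84 - 9^2)/1 = 3/1 = 3: (m_3, d_3) = (m_1, d_1) = (9, 3), so from here the quotients repeat a_1, a_2; the period length is 2.
So sqrt(84) = [9; (6, 18)] with period length k = 2.
k is even, so the fundamental solution of x^2 - 84y^2 = 1 is (p_{k-1}, q_{k-1}) = (p_1, q_1); compute convergents through index 1.
Convergents (p_i = a_i*p_{i-1} + p_{i-2}, q_i = a_i*q_{i-1} + q_{i-2} with p_{-2}=0, p_{-1}=1, q_{-2}=1, q_{-1}=0):
  i=0: a_0=9, p_0 = 9*1 + 0 = 9, q_0 = 9*0 + 1 = 1.
  i=1: a_1=6, p_1 = 6*9 + 1 = 55, q_1 = 6*1 + 0 = 6.
Check: 55^2 - 84*6^2 = 3025 - 3024 = 1, so (x, y) = (55, 6) solves the equation, and by the theorem it is the least positive solution.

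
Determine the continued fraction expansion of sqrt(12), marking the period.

[3; (2, 6)]

Write x_i = (sqrt(12) + m_i)/d_i with (m_0, d_0) = (0, 1). a_0 = floor(sqrt(12)) = 3, since 3^2 = 9 <= 12 < 16 = 4^2.
Iterate m_{i+1} = d_i*a_i - m_i, d_{i+1} = (12 - m_{i+1}^2)/d_i, a_{i+1} = floor((a_0 + m_{i+1})/d_{i+1}):
  m_1 = 1*3 - 0 = 3, d_1 = (12 - 3^2)/1 = 3/1 = 3, a_1 = floor((3 + 3)/3) = 2.
  m_2 = 3*2 - 3 = 3, d_2 = (12 - 3^2)/3 = 3/3 = 1, a_2 = floor((3 + 3)/1) = 6.
  m_3 = 1*6 - 3 = 3, d_3 = (12 - 3^2)/1 = 3/1 = 3: (m_3, d_3) = (m_1, d_1) = (3, 3), so from here the quotients repeat a_1, a_2; the period length is 2.
Hence the expansion of sqrt(12) is a_0 = 3 followed by the repeating block 2, 6 (period 2).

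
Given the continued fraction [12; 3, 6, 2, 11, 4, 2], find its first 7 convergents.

Using the convergent recurrence p_i = a_i*p_{i-1} + p_{i-2}, q_i = a_i*q_{i-1} + q_{i-2} with p_{-2}=0, p_{-1}=1, q_{-2}=1, q_{-1}=0:
  i=0: a_0=12, p_0 = 12*1 + 0 = 12, q_0 = 12*0 + 1 = 1.
  i=1: a_1=3, p_1 = 3*12 + 1 = 37, q_1 = 3*1 + 0 = 3.
  i=2: a_2=6, p_2 = 6*37 + 12 = 234, q_2 = 6*3 + 1 = 19.
  i=3: a_3=2, p_3 = 2*234 + 37 = 505, q_3 = 2*19 + 3 = 41.
  i=4: a_4=11, p_4 = 11*505 + 234 = 5789, q_4 = 11*41 + 19 = 470.
  i=5: a_5=4, p_5 = 4*5789 + 505 = 23661, q_5 = 4*470 + 41 = 1921.
  i=6: a_6=2, p_6 = 2*23661 + 5789 = 53111, q_6 = 2*1921 + 470 = 4312.

12/1, 37/3, 234/19, 505/41, 5789/470, 23661/1921, 53111/4312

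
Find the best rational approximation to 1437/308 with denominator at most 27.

Expand x = 1437/308 as a continued fraction with the Euclidean algorithm:
  1437 = 4*308 + 205, so a_0 = 4.
  308 = 1*205 + 103, so a_1 = 1.
  205 = 1*103 + 102, so a_2 = 1.
  103 = 1*102 + 1, so a_3 = 1.
  102 = 102*1 + 0, so a_4 = 102.
so x = [4; 1, 1, 1, 102].
Convergents (p_i = a_i*p_{i-1} + p_{i-2}, q_i = a_i*q_{i-1} + q_{i-2} with p_{-2}=0, p_{-1}=1, q_{-2}=1, q_{-1}=0), until the denominator exceeds 27:
  i=0: a_0=4, p_0 = 4*1 + 0 = 4, q_0 = 4*0 + 1 = 1.
  i=1: a_1=1, p_1 = 1*4 + 1 = 5, q_1 = 1*1 + 0 = 1.
  i=2: a_2=1, p_2 = 1*5 + 4 = 9, q_2 = 1*1 + 1 = 2.
  i=3: a_3=1, p_3 = 1*9 + 5 = 14, q_3 = 1*2 + 1 = 3.
  i=4: a_4=102, p_4 = 102*14 + 9 = 1437, q_4 = 102*3 + 2 = 308.
q_4 = 308 > 27, so the last convergent with denominator <= 27 is p_3/q_3 = 14/3.
The closest fraction with denominator <= 27 is either p_3/q_3 or the intermediate fraction (k*p_3 + p_2)/(k*q_3 + q_2) with the largest k >= 1 whose denominator stays <= 27; these approach x as k grows, and every other convergent or intermediate fraction in range is farther away.
Largest k: floor((27 - q_2)/q_3) = floor((27 - 2)/3) = 8.
That gives (8*14 + 9)/(8*3 + 2) = 121/26.
Compare the errors: |x - 14/3| = |1437*3 - 14*308|/(308*3) = 1/924, and |x - 121/26| = |1437*26 - 121*308|/(308*26) = 94/8008.
Cross-multiplying, 1*8008 = 8008 < 86856 = 94*924, so 1/924 is smaller: the convergent 14/3 is closer to x than 121/26.

14/3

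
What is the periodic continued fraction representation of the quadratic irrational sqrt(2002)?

[44; (1, 2, 1, 9, 5, 6, 5, 9, 1, 2, 1, 88)]

Write x_i = (sqrt(2002) + m_i)/d_i with (m_0, d_0) = (0, 1). a_0 = floor(sqrt(2002)) = 44, since 44^2 = 1936 <= 2002 < 2025 = 45^2.
Iterate m_{i+1} = d_i*a_i - m_i, d_{i+1} = (2002 - m_{i+1}^2)/d_i, a_{i+1} = floor((a_0 + m_{i+1})/d_{i+1}):
  m_1 = 1*44 - 0 = 44, d_1 = (2002 - 44^2)/1 = 66/1 = 66, a_1 = floor((44 + 44)/66) = 1.
  m_2 = 66*1 - 44 = 22, d_2 = (2002 - 22^2)/66 = 1518/66 = 23, a_2 = floor((44 + 22)/23) = 2.
  m_3 = 23*2 - 22 = 24, d_3 = (2002 - 24^2)/23 = 1426/23 = 62, a_3 = floor((44 + 24)/62) = 1.
  m_4 = 62*1 - 24 = 38, d_4 = (2002 - 38^2)/62 = 558/62 = 9, a_4 = floor((44 + 38)/9) = 9.
  m_5 = 9*9 - 38 = 43, d_5 = (2002 - 43^2)/9 = 153/9 = 17, a_5 = floor((44 + 43)/17) = 5.
  m_6 = 17*5 - 43 = 42, d_6 = (2002 - 42^2)/17 = 238/17 = 14, a_6 = floor((44 + 42)/14) = 6.
  m_7 = 14*6 - 42 = 42, d_7 = (2002 - 42^2)/14 = 238/14 = 17, a_7 = floor((44 + 42)/17) = 5.
  m_8 = 17*5 - 42 = 43, d_8 = (2002 - 43^2)/17 = 153/17 = 9, a_8 = floor((44 + 43)/9) = 9.
  m_9 = 9*9 - 43 = 38, d_9 = (2002 - 38^2)/9 = 558/9 = 62, a_9 = floor((44 + 38)/62) = 1.
  m_10 = 62*1 - 38 = 24, d_10 = (2002 - 24^2)/62 = 1426/62 = 23, a_10 = floor((44 + 24)/23) = 2.
  m_11 = 23*2 - 24 = 22, d_11 = (2002 - 22^2)/23 = 1518/23 = 66, a_11 = floor((44 + 22)/66) = 1.
  m_12 = 66*1 - 22 = 44, d_12 = (2002 - 44^2)/66 = 66/66 = 1, a_12 = floor((44 + 44)/1) = 88.
  m_13 = 1*88 - 44 = 44, d_13 = (2002 - 44^2)/1 = 66/1 = 66: (m_13, d_13) = (m_1, d_1) = (44, 66), so from here the quotients repeat a_1, ..., a_12; the period length is 12.
Hence the expansion of sqrt(2002) is a_0 = 44 followed by the repeating block 1, 2, 1, 9, 5, 6, 5, 9, 1, 2, 1, 88 (period 12).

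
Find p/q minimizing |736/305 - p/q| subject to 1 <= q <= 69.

111/46

Expand x = 736/305 as a continued fraction with the Euclidean algorithm:
  736 = 2*305 + 126, so a_0 = 2.
  305 = 2*126 + 53, so a_1 = 2.
  126 = 2*53 + 20, so a_2 = 2.
  53 = 2*20 + 13, so a_3 = 2.
  20 = 1*13 + 7, so a_4 = 1.
  13 = 1*7 + 6, so a_5 = 1.
  7 = 1*6 + 1, so a_6 = 1.
  6 = 6*1 + 0, so a_7 = 6.
so x = [2; 2, 2, 2, 1, 1, 1, 6].
Convergents (p_i = a_i*p_{i-1} + p_{i-2}, q_i = a_i*q_{i-1} + q_{i-2} with p_{-2}=0, p_{-1}=1, q_{-2}=1, q_{-1}=0), until the denominator exceeds 69:
  i=0: a_0=2, p_0 = 2*1 + 0 = 2, q_0 = 2*0 + 1 = 1.
  i=1: a_1=2, p_1 = 2*2 + 1 = 5, q_1 = 2*1 + 0 = 2.
  i=2: a_2=2, p_2 = 2*5 + 2 = 12, q_2 = 2*2 + 1 = 5.
  i=3: a_3=2, p_3 = 2*12 + 5 = 29, q_3 = 2*5 + 2 = 12.
  i=4: a_4=1, p_4 = 1*29 + 12 = 41, q_4 = 1*12 + 5 = 17.
  i=5: a_5=1, p_5 = 1*41 + 29 = 70, q_5 = 1*17 + 12 = 29.
  i=6: a_6=1, p_6 = 1*70 + 41 = 111, q_6 = 1*29 + 17 = 46.
  i=7: a_7=6, p_7 = 6*111 + 70 = 736, q_7 = 6*46 + 29 = 305.
q_7 = 305 > 69, so the last convergent with denominator <= 69 is p_6/q_6 = 111/46.
The closest fraction with denominator <= 69 is either p_6/q_6 or the intermediate fraction (k*p_6 + p_5)/(k*q_6 + q_5) with the largest k >= 1 whose denominator stays <= 69; these approach x as k grows, and every other convergent or intermediate fraction in range is farther away.
Largest k: floor((69 - q_5)/q_6) = floor((69 - 29)/46) = 0.
Since k = 0, no intermediate fraction beyond p_6/q_6 has denominator <= 69, so the convergent 111/46 is the closest (its error is |736*46 - 111*305|/(305*46) = 1/14030).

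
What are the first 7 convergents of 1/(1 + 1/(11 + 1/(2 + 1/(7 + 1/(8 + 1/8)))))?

Using the convergent recurrence p_i = a_i*p_{i-1} + p_{i-2}, q_i = a_i*q_{i-1} + q_{i-2} with p_{-2}=0, p_{-1}=1, q_{-2}=1, q_{-1}=0:
  i=0: a_0=0, p_0 = 0*1 + 0 = 0, q_0 = 0*0 + 1 = 1.
  i=1: a_1=1, p_1 = 1*0 + 1 = 1, q_1 = 1*1 + 0 = 1.
  i=2: a_2=11, p_2 = 11*1 + 0 = 11, q_2 = 11*1 + 1 = 12.
  i=3: a_3=2, p_3 = 2*11 + 1 = 23, q_3 = 2*12 + 1 = 25.
  i=4: a_4=7, p_4 = 7*23 + 11 = 172, q_4 = 7*25 + 12 = 187.
  i=5: a_5=8, p_5 = 8*172 + 23 = 1399, q_5 = 8*187 + 25 = 1521.
  i=6: a_6=8, p_6 = 8*1399 + 172 = 11364, q_6 = 8*1521 + 187 = 12355.

0/1, 1/1, 11/12, 23/25, 172/187, 1399/1521, 11364/12355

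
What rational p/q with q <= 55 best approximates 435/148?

Expand x = 435/148 as a continued fraction with the Euclidean algorithm:
  435 = 2*148 + 139, so a_0 = 2.
  148 = 1*139 + 9, so a_1 = 1.
  139 = 15*9 + 4, so a_2 = 15.
  9 = 2*4 + 1, so a_3 = 2.
  4 = 4*1 + 0, so a_4 = 4.
so x = [2; 1, 15, 2, 4].
Convergents (p_i = a_i*p_{i-1} + p_{i-2}, q_i = a_i*q_{i-1} + q_{i-2} with p_{-2}=0, p_{-1}=1, q_{-2}=1, q_{-1}=0), until the denominator exceeds 55:
  i=0: a_0=2, p_0 = 2*1 + 0 = 2, q_0 = 2*0 + 1 = 1.
  i=1: a_1=1, p_1 = 1*2 + 1 = 3, q_1 = 1*1 + 0 = 1.
  i=2: a_2=15, p_2 = 15*3 + 2 = 47, q_2 = 15*1 + 1 = 16.
  i=3: a_3=2, p_3 = 2*47 + 3 = 97, q_3 = 2*16 + 1 = 33.
  i=4: a_4=4, p_4 = 4*97 + 47 = 435, q_4 = 4*33 + 16 = 148.
q_4 = 148 > 55, so the last convergent with denominator <= 55 is p_3/q_3 = 97/33.
The closest fraction with denominator <= 55 is either p_3/q_3 or the intermediate fraction (k*p_3 + p_2)/(k*q_3 + q_2) with the largest k >= 1 whose denominator stays <= 55; these approach x as k grows, and every other convergent or intermediate fraction in range is farther away.
Largest k: floor((55 - q_2)/q_3) = floor((55 - 16)/33) = 1.
That gives (1*97 + 47)/(1*33 + 16) = 144/49.
Compare the errors: |x - 97/33| = |435*33 - 97*148|/(148*33) = 1/4884, and |x - 144/49| = |435*49 - 144*148|/(148*49) = 3/7252.
Cross-multiplying, 1*7252 = 7252 < 14652 = 3*4884, so 1/4884 is smaller: the convergent 97/33 is closer to x than 144/49.

97/33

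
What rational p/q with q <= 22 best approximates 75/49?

26/17

Expand x = 75/49 as a continued fraction with the Euclidean algorithm:
  75 = 1*49 + 26, so a_0 = 1.
  49 = 1*26 + 23, so a_1 = 1.
  26 = 1*23 + 3, so a_2 = 1.
  23 = 7*3 + 2, so a_3 = 7.
  3 = 1*2 + 1, so a_4 = 1.
  2 = 2*1 + 0, so a_5 = 2.
so x = [1; 1, 1, 7, 1, 2].
Convergents (p_i = a_i*p_{i-1} + p_{i-2}, q_i = a_i*q_{i-1} + q_{i-2} with p_{-2}=0, p_{-1}=1, q_{-2}=1, q_{-1}=0), until the denominator exceeds 22:
  i=0: a_0=1, p_0 = 1*1 + 0 = 1, q_0 = 1*0 + 1 = 1.
  i=1: a_1=1, p_1 = 1*1 + 1 = 2, q_1 = 1*1 + 0 = 1.
  i=2: a_2=1, p_2 = 1*2 + 1 = 3, q_2 = 1*1 + 1 = 2.
  i=3: a_3=7, p_3 = 7*3 + 2 = 23, q_3 = 7*2 + 1 = 15.
  i=4: a_4=1, p_4 = 1*23 + 3 = 26, q_4 = 1*15 + 2 = 17.
  i=5: a_5=2, p_5 = 2*26 + 23 = 75, q_5 = 2*17 + 15 = 49.
q_5 = 49 > 22, so the last convergent with denominator <= 22 is p_4/q_4 = 26/17.
The closest fraction with denominator <= 22 is either p_4/q_4 or the intermediate fraction (k*p_4 + p_3)/(k*q_4 + q_3) with the largest k >= 1 whose denominator stays <= 22; these approach x as k grows, and every other convergent or intermediate fraction in range is farther away.
Largest k: floor((22 - q_3)/q_4) = floor((22 - 15)/17) = 0.
Since k = 0, no intermediate fraction beyond p_4/q_4 has denominator <= 22, so the convergent 26/17 is the closest (its error is |75*17 - 26*49|/(49*17) = 1/833).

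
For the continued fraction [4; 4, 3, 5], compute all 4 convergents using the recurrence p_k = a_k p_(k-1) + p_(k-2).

Using the convergent recurrence p_i = a_i*p_{i-1} + p_{i-2}, q_i = a_i*q_{i-1} + q_{i-2} with p_{-2}=0, p_{-1}=1, q_{-2}=1, q_{-1}=0:
  i=0: a_0=4, p_0 = 4*1 + 0 = 4, q_0 = 4*0 + 1 = 1.
  i=1: a_1=4, p_1 = 4*4 + 1 = 17, q_1 = 4*1 + 0 = 4.
  i=2: a_2=3, p_2 = 3*17 + 4 = 55, q_2 = 3*4 + 1 = 13.
  i=3: a_3=5, p_3 = 5*55 + 17 = 292, q_3 = 5*13 + 4 = 69.

4/1, 17/4, 55/13, 292/69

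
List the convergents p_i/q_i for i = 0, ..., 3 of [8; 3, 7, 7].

Using the convergent recurrence p_i = a_i*p_{i-1} + p_{i-2}, q_i = a_i*q_{i-1} + q_{i-2} with p_{-2}=0, p_{-1}=1, q_{-2}=1, q_{-1}=0:
  i=0: a_0=8, p_0 = 8*1 + 0 = 8, q_0 = 8*0 + 1 = 1.
  i=1: a_1=3, p_1 = 3*8 + 1 = 25, q_1 = 3*1 + 0 = 3.
  i=2: a_2=7, p_2 = 7*25 + 8 = 183, q_2 = 7*3 + 1 = 22.
  i=3: a_3=7, p_3 = 7*183 + 25 = 1306, q_3 = 7*22 + 3 = 157.

8/1, 25/3, 183/22, 1306/157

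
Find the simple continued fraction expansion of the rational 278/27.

Run the Euclidean algorithm on 278 and 27; the successive quotients are the partial quotients a_0, a_1, ... (each step inverts the fractional part left over by the previous one):
  278 = 10*27 + 8, so a_0 = 10.
  27 = 3*8 + 3, so a_1 = 3.
  8 = 2*3 + 2, so a_2 = 2.
  3 = 1*2 + 1, so a_3 = 1.
  2 = 2*1 + 0, so a_4 = 2.
The remainder reaches 0 after 5 divisions, so the expansion has 5 partial quotients, read off in order.

[10; 3, 2, 1, 2]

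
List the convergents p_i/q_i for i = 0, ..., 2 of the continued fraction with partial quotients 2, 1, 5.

Using the convergent recurrence p_i = a_i*p_{i-1} + p_{i-2}, q_i = a_i*q_{i-1} + q_{i-2} with p_{-2}=0, p_{-1}=1, q_{-2}=1, q_{-1}=0:
  i=0: a_0=2, p_0 = 2*1 + 0 = 2, q_0 = 2*0 + 1 = 1.
  i=1: a_1=1, p_1 = 1*2 + 1 = 3, q_1 = 1*1 + 0 = 1.
  i=2: a_2=5, p_2 = 5*3 + 2 = 17, q_2 = 5*1 + 1 = 6.

2/1, 3/1, 17/6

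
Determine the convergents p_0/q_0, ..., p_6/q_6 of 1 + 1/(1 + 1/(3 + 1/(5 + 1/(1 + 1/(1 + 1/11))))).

Using the convergent recurrence p_i = a_i*p_{i-1} + p_{i-2}, q_i = a_i*q_{i-1} + q_{i-2} with p_{-2}=0, p_{-1}=1, q_{-2}=1, q_{-1}=0:
  i=0: a_0=1, p_0 = 1*1 + 0 = 1, q_0 = 1*0 + 1 = 1.
  i=1: a_1=1, p_1 = 1*1 + 1 = 2, q_1 = 1*1 + 0 = 1.
  i=2: a_2=3, p_2 = 3*2 + 1 = 7, q_2 = 3*1 + 1 = 4.
  i=3: a_3=5, p_3 = 5*7 + 2 = 37, q_3 = 5*4 + 1 = 21.
  i=4: a_4=1, p_4 = 1*37 + 7 = 44, q_4 = 1*21 + 4 = 25.
  i=5: a_5=1, p_5 = 1*44 + 37 = 81, q_5 = 1*25 + 21 = 46.
  i=6: a_6=11, p_6 = 11*81 + 44 = 935, q_6 = 11*46 + 25 = 531.

1/1, 2/1, 7/4, 37/21, 44/25, 81/46, 935/531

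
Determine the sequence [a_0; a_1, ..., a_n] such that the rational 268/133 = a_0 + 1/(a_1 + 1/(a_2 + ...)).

Run the Euclidean algorithm on 268 and 133; the successive quotients are the partial quotients a_0, a_1, ... (each step inverts the fractional part left over by the previous one):
  268 = 2*133 + 2, so a_0 = 2.
  133 = 66*2 + 1, so a_1 = 66.
  2 = 2*1 + 0, so a_2 = 2.
The remainder reaches 0 after 3 divisions, so the expansion has 3 partial quotients, read off in order.

[2; 66, 2]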